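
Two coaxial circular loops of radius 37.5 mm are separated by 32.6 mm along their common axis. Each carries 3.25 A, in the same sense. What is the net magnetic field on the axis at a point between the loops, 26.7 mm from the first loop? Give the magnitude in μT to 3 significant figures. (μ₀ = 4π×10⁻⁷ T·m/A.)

Each loop contributes B = μ₀IR²/[2(R²+z²)^(3/2)] on the axis, with z measured from that loop.
Loop 1 (z = 0.0267 m): B₁ = 2.94×10⁻⁵ T. Loop 2 (z = 0.0059 m): B₂ = 5.25×10⁻⁵ T.
The fields add: B = B₁ + B₂ = 8.19×10⁻⁵ T.

B ≈ 81.9 μT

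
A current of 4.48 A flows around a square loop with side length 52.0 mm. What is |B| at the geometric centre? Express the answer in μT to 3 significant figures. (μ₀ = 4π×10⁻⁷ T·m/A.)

B ≈ 97.5 μT

Each side is a finite straight segment at perpendicular distance d = a/(2 tan(π/4)) = 0.026 m from the centre, with end-angles ±π/4.
One side contributes B₁ = (μ₀I/4πd)·2 sin(π/4) = 2.44×10⁻⁵ T.
All 4 sides add in the same direction: B = 4 × 2.44×10⁻⁵ = 9.75×10⁻⁵ T.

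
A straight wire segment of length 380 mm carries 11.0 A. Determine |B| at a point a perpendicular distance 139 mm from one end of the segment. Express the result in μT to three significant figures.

For a finite straight segment, B = (μ₀I/4πd)(sinθ₁ + sinθ₂), where θ₁, θ₂ are the angles from the perpendicular to each end.
The perpendicular foot is at one end, so the two end-offsets along the wire are 0 and L = 0.38 m.
sinθ₁ = 0/√(0²+0.139²) = 0.0000; sinθ₂ = 0.38/√(0.38²+0.139²) = 0.9391.
B = (4π×10⁻⁷ × 11.0) / (4π × 0.139) × (0.0000 + 0.9391) = 7.43×10⁻⁶ T.

B ≈ 7.43 μT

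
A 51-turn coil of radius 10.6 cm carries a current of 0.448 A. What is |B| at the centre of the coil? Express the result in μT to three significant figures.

B ≈ 135 μT

For an N-turn flat coil, B = Nμ₀I/(2R) with R = 0.106 m.
B = 51 × 2.66×10⁻⁶ T = 1.35×10⁻⁴ T.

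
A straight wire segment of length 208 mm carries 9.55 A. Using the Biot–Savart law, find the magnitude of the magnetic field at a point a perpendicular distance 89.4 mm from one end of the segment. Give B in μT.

For a finite straight segment, B = (μ₀I/4πd)(sinθ₁ + sinθ₂), where θ₁, θ₂ are the angles from the perpendicular to each end.
The perpendicular foot is at one end, so the two end-offsets along the wire are 0 and L = 0.208 m.
sinθ₁ = 0/√(0²+0.0894²) = 0.0000; sinθ₂ = 0.208/√(0.208²+0.0894²) = 0.9187.
B = (4π×10⁻⁷ × 9.55) / (4π × 0.0894) × (0.0000 + 0.9187) = 9.81×10⁻⁶ T.

B ≈ 9.81 μT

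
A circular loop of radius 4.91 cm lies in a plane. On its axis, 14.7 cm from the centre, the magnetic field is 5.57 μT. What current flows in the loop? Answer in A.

I ≈ 13.7 A

On the axis of a loop, B = μ₀IR²/[2(R²+z²)^(3/2)], so I = 2B(R²+z²)^(3/2)/(μ₀R²).
R² + z² = 0.002411 + 0.02161 = 0.02402 m²; raised to 3/2 gives 3.72×10⁻³ m³.
I = 2 × 5.57×10⁻⁶ × 3.72×10⁻³ / (1.26×10⁻⁶ × 0.002411) = 13.7 A.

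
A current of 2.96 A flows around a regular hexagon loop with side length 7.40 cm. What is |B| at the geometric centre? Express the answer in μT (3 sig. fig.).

Each side is a finite straight segment at perpendicular distance d = a/(2 tan(π/6)) = 0.06409 m from the centre, with end-angles ±π/6.
One side contributes B₁ = (μ₀I/4πd)·2 sin(π/6) = 4.62×10⁻⁶ T.
All 6 sides add in the same direction: B = 6 × 4.62×10⁻⁶ = 2.77×10⁻⁵ T.

B ≈ 27.7 μT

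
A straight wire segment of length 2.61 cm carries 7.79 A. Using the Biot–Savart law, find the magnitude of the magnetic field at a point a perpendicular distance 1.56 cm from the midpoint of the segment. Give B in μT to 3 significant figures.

For a finite straight segment, B = (μ₀I/4πd)(sinθ₁ + sinθ₂), where θ₁, θ₂ are the angles from the perpendicular to each end.
The perpendicular from the point meets the wire at its midpoint, so each end is L/2 = 0.01305 m away along the wire.
sinθ₁ = 0.01305/√(0.01305²+0.0156²) = 0.6416; sinθ₂ = 0.01305/√(0.01305²+0.0156²) = 0.6416.
B = (4π×10⁻⁷ × 7.79) / (4π × 0.0156) × (0.6416 + 0.6416) = 6.41×10⁻⁵ T.

B ≈ 64.1 μT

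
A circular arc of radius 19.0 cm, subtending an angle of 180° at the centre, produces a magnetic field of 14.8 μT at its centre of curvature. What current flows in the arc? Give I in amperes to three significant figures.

I ≈ 8.95 A

For a circular arc, B = μ₀Iφ/(4πR) with φ in radians; here φ = 3.142 rad.
So I = 4πRB/(μ₀φ) = 4π × 0.19 × 1.48×10⁻⁵ / (4π×10⁻⁷ × 3.142) = 8.95 A.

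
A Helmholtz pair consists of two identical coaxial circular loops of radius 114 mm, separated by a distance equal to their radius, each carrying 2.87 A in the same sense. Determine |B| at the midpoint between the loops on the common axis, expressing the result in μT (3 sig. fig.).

Each loop contributes B = μ₀IR²/[2(R²+z²)^(3/2)] on the axis, with z measured from that loop.
Loop 1 (z = 0.057 m): B₁ = 1.13×10⁻⁵ T. Loop 2 (z = 0.057 m): B₂ = 1.13×10⁻⁵ T.
The fields add: B = B₁ + B₂ = 2.26×10⁻⁵ T.

B ≈ 22.6 μT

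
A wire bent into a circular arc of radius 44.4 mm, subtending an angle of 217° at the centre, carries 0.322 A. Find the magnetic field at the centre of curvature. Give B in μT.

B ≈ 2.75 μT

The Biot–Savart field of a circular arc at its centre is B = μ₀Iφ/(4πR), with φ = 3.787 rad.
B = (4π×10⁻⁷ × 0.322 × 3.787) / (4π × 0.0444) = 2.75×10⁻⁶ T.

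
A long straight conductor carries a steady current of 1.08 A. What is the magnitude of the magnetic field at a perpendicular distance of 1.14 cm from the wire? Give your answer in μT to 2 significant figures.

B ≈ 19 μT

For an infinitely long straight wire, B = μ₀I/(2πd).
B = (4π×10⁻⁷ × 1.08) / (2π × 0.0114) = 1.89×10⁻⁵ T.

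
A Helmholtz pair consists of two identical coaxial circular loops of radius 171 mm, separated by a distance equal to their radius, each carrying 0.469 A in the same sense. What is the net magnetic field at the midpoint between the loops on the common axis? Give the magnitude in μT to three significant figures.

B ≈ 2.47 μT

Each loop contributes B = μ₀IR²/[2(R²+z²)^(3/2)] on the axis, with z measured from that loop.
Loop 1 (z = 0.0855 m): B₁ = 1.23×10⁻⁶ T. Loop 2 (z = 0.0855 m): B₂ = 1.23×10⁻⁶ T.
The fields add: B = B₁ + B₂ = 2.47×10⁻⁶ T.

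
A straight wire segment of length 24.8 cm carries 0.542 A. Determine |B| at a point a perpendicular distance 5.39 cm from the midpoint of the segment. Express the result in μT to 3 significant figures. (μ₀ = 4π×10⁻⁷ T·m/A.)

B ≈ 1.84 μT

For a finite straight segment, B = (μ₀I/4πd)(sinθ₁ + sinθ₂), where θ₁, θ₂ are the angles from the perpendicular to each end.
The perpendicular from the point meets the wire at its midpoint, so each end is L/2 = 0.124 m away along the wire.
sinθ₁ = 0.124/√(0.124²+0.0539²) = 0.9171; sinθ₂ = 0.124/√(0.124²+0.0539²) = 0.9171.
B = (4π×10⁻⁷ × 0.542) / (4π × 0.0539) × (0.9171 + 0.9171) = 1.84×10⁻⁶ T.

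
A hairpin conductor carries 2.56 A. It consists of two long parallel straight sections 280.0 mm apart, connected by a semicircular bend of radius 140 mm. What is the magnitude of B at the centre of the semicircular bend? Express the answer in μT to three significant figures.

B ≈ 9.40 μT

The semicircular arc contributes B_arc = μ₀I·π/(4πR) = μ₀I/(4R) = 5.74×10⁻⁶ T.
Each semi-infinite lead is at perpendicular distance R = 0.14 m from the centre, with the perpendicular foot at its near end, so it contributes μ₀I/(4πR); both point the same way, together 3.66×10⁻⁶ T.
Arc and leads all point the same direction: B = 5.74×10⁻⁶ + 3.66×10⁻⁶ = 9.40×10⁻⁶ T.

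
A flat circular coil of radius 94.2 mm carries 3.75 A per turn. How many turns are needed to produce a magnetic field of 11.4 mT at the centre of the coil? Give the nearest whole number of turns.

N = 456

For an N-turn coil, B = Nμ₀I/(2R). A single turn gives B₁ = 2.50×10⁻⁵ T with R = 0.0942 m.
N = B/B₁ = 1.14×10⁻² / 2.50×10⁻⁵ = 455.77.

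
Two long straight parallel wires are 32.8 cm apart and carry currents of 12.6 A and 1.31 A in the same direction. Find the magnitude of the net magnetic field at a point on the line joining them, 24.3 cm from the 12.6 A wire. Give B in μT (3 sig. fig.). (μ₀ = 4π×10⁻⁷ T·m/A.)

B ≈ 7.29 μT

Each long wire gives B = μ₀I/(2πd). Distances are d₁ = 0.243 m and d₂ = 0.085 m.
B₁ = 1.04×10⁻⁵ T, B₂ = 3.08×10⁻⁶ T.
Between parallel currents the two contributions point in opposite directions, so they subtract. B = |B₁ − B₂| = |1.04×10⁻⁵ − 3.08×10⁻⁶| = 7.29×10⁻⁶ T.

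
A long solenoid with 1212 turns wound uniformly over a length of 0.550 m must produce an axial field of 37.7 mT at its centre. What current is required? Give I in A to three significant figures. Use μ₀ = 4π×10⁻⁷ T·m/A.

Inside a long solenoid B = μ₀nI with n = 2204 m⁻¹, so I = B/(μ₀n).
I = 3.77×10⁻² / (4π×10⁻⁷ × 2204) = 13.6 A.

I ≈ 13.6 A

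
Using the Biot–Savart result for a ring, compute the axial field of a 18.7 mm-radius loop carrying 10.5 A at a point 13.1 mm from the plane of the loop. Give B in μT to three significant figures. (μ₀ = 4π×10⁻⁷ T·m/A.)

B ≈ 194 μT

On the axis of a circular loop, B = μ₀IR² / [2(R²+z²)^(3/2)].
R² + z² = (0.0187)² + (0.0131)² = 0.0005213 m², and (R²+z²)^(3/2) = 1.19×10⁻⁵ m³.
B = (4π×10⁻⁷ × 10.5 × 0.0003497) / (2 × 1.19×10⁻⁵) = 1.94×10⁻⁴ T.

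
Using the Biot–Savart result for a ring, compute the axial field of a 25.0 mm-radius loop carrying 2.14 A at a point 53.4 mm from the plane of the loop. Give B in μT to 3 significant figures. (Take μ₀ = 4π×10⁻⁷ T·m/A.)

On the axis of a circular loop, B = μ₀IR² / [2(R²+z²)^(3/2)].
R² + z² = (0.025)² + (0.0534)² = 0.003477 m², and (R²+z²)^(3/2) = 2.05×10⁻⁴ m³.
B = (4π×10⁻⁷ × 2.14 × 0.000625) / (2 × 2.05×10⁻⁴) = 4.10×10⁻⁶ T.

B ≈ 4.10 μT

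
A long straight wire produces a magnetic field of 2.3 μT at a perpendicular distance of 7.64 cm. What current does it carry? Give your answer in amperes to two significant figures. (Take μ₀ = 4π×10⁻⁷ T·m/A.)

I ≈ 0.88 A

For a long straight wire B = μ₀I/(2πd), so I = 2πdB/μ₀.
I = 2π × 0.0764 × 2.30×10⁻⁶ / (4π×10⁻⁷) = 0.879 A.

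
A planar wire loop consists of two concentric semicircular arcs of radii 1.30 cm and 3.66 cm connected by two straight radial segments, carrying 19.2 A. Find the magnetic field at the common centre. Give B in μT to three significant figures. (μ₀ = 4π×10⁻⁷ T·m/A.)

B ≈ 299 μT

The radial connectors point toward the centre, so dl × r̂ = 0 and they contribute nothing.
Each semicircle gives μ₀I/(4R): inner arc 4.64×10⁻⁴ T, outer arc 1.65×10⁻⁴ T.
The two arcs carry current in opposite angular senses, so their fields oppose: B = |4.64×10⁻⁴ − 1.65×10⁻⁴| = 2.99×10⁻⁴ T.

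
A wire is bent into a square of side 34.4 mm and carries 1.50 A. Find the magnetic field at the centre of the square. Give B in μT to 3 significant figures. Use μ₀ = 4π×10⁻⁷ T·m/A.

Each side is a finite straight segment at perpendicular distance d = a/(2 tan(π/4)) = 0.0172 m from the centre, with end-angles ±π/4.
One side contributes B₁ = (μ₀I/4πd)·2 sin(π/4) = 1.23×10⁻⁵ T.
All 4 sides add in the same direction: B = 4 × 1.23×10⁻⁵ = 4.93×10⁻⁵ T.

B ≈ 49.3 μT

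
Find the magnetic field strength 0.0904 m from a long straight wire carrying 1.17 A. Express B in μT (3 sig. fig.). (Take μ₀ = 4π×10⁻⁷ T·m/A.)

For an infinitely long straight wire, B = μ₀I/(2πd).
B = (4π×10⁻⁷ × 1.17) / (2π × 0.0904) = 2.59×10⁻⁶ T.

B ≈ 2.59 μT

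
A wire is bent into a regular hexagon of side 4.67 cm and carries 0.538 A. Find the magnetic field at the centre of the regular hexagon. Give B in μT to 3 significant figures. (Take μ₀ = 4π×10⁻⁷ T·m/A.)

B ≈ 7.98 μT

Each side is a finite straight segment at perpendicular distance d = a/(2 tan(π/6)) = 0.04044 m from the centre, with end-angles ±π/6.
One side contributes B₁ = (μ₀I/4πd)·2 sin(π/6) = 1.33×10⁻⁶ T.
All 6 sides add in the same direction: B = 6 × 1.33×10⁻⁶ = 7.98×10⁻⁶ T.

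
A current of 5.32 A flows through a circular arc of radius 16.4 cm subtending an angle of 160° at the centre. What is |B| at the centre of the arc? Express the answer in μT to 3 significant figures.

B ≈ 9.06 μT

The Biot–Savart field of a circular arc at its centre is B = μ₀Iφ/(4πR), with φ = 2.793 rad.
B = (4π×10⁻⁷ × 5.32 × 2.793) / (4π × 0.164) = 9.06×10⁻⁶ T.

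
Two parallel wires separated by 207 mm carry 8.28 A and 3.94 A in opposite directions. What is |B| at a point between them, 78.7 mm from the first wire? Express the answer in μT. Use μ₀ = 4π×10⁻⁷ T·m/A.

Each long wire gives B = μ₀I/(2πd). Distances are d₁ = 0.0787 m and d₂ = 0.1283 m.
B₁ = 2.10×10⁻⁵ T, B₂ = 6.14×10⁻⁶ T.
Between antiparallel currents both contributions point the same way, so they add. B = B₁ + B₂ = 2.10×10⁻⁵ + 6.14×10⁻⁶ = 2.72×10⁻⁵ T.

B ≈ 27.2 μT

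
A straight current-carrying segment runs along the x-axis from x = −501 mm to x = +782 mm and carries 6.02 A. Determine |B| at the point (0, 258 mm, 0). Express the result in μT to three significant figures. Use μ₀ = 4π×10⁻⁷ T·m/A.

For a finite straight segment, B = (μ₀I/4πd)(sinθ₁ + sinθ₂), where θ₁, θ₂ are the angles from the perpendicular to each end.
The perpendicular distance is d = 0.258 m; the end-offsets along the wire are a = 0.501 m and b = 0.782 m.
sinθ₁ = 0.501/√(0.501²+0.258²) = 0.8890; sinθ₂ = 0.782/√(0.782²+0.258²) = 0.9497.
B = (4π×10⁻⁷ × 6.02) / (4π × 0.258) × (0.8890 + 0.9497) = 4.29×10⁻⁶ T.

B ≈ 4.29 μT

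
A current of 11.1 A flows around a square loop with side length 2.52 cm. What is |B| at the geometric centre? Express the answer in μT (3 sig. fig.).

Each side is a finite straight segment at perpendicular distance d = a/(2 tan(π/4)) = 0.0126 m from the centre, with end-angles ±π/4.
One side contributes B₁ = (μ₀I/4πd)·2 sin(π/4) = 1.25×10⁻⁴ T.
All 4 sides add in the same direction: B = 4 × 1.25×10⁻⁴ = 4.98×10⁻⁴ T.

B ≈ 498 μT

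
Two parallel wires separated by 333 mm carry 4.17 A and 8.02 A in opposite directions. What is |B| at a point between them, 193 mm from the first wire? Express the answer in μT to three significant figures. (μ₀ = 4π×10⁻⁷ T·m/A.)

Each long wire gives B = μ₀I/(2πd). Distances are d₁ = 0.193 m and d₂ = 0.14 m.
B₁ = 4.32×10⁻⁶ T, B₂ = 1.15×10⁻⁵ T.
Between antiparallel currents both contributions point the same way, so they add. B = B₁ + B₂ = 4.32×10⁻⁶ + 1.15×10⁻⁵ = 1.58×10⁻⁵ T.

B ≈ 15.8 μT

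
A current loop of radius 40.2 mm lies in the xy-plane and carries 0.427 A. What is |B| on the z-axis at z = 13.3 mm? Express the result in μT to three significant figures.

B ≈ 5.71 μT

On the axis of a circular loop, B = μ₀IR² / [2(R²+z²)^(3/2)].
R² + z² = (0.0402)² + (0.0133)² = 0.001793 m², and (R²+z²)^(3/2) = 7.59×10⁻⁵ m³.
B = (4π×10⁻⁷ × 0.427 × 0.001616) / (2 × 7.59×10⁻⁵) = 5.71×10⁻⁶ T.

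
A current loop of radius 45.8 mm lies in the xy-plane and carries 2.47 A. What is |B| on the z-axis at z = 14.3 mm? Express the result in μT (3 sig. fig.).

On the axis of a circular loop, B = μ₀IR² / [2(R²+z²)^(3/2)].
R² + z² = (0.0458)² + (0.0143)² = 0.002302 m², and (R²+z²)^(3/2) = 1.10×10⁻⁴ m³.
B = (4π×10⁻⁷ × 2.47 × 0.002098) / (2 × 1.10×10⁻⁴) = 2.95×10⁻⁵ T.

B ≈ 29.5 μT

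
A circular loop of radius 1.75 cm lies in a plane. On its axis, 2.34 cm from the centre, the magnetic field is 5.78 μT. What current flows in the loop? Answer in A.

I ≈ 0.749 A

On the axis of a loop, B = μ₀IR²/[2(R²+z²)^(3/2)], so I = 2B(R²+z²)^(3/2)/(μ₀R²).
R² + z² = 0.0003063 + 0.0005476 = 0.0008538 m²; raised to 3/2 gives 2.49×10⁻⁵ m³.
I = 2 × 5.78×10⁻⁶ × 2.49×10⁻⁵ / (1.26×10⁻⁶ × 0.0003063) = 0.749 A.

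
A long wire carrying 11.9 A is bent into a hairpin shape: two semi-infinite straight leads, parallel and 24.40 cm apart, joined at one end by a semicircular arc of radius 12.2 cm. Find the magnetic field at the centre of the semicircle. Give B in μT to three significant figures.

The semicircular arc contributes B_arc = μ₀I·π/(4πR) = μ₀I/(4R) = 3.06×10⁻⁵ T.
Each semi-infinite lead is at perpendicular distance R = 0.122 m from the centre, with the perpendicular foot at its near end, so it contributes μ₀I/(4πR); both point the same way, together 1.95×10⁻⁵ T.
Arc and leads all point the same direction: B = 3.06×10⁻⁵ + 1.95×10⁻⁵ = 5.02×10⁻⁵ T.

B ≈ 50.2 μT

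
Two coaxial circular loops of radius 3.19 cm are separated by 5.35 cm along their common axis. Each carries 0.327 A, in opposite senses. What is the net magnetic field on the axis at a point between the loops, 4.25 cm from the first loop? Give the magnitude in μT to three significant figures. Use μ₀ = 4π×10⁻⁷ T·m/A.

B ≈ 4.05 μT

Each loop contributes B = μ₀IR²/[2(R²+z²)^(3/2)] on the axis, with z measured from that loop.
Loop 1 (z = 0.0425 m): B₁ = 1.39×10⁻⁶ T. Loop 2 (z = 0.011 m): B₂ = 5.44×10⁻⁶ T.
The fields oppose: B = |B₁ − B₂| = 4.05×10⁻⁶ T.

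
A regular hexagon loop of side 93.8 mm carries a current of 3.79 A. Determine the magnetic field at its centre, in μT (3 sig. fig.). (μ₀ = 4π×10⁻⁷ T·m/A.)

B ≈ 28.0 μT

Each side is a finite straight segment at perpendicular distance d = a/(2 tan(π/6)) = 0.08123 m from the centre, with end-angles ±π/6.
One side contributes B₁ = (μ₀I/4πd)·2 sin(π/6) = 4.67×10⁻⁶ T.
All 6 sides add in the same direction: B = 6 × 4.67×10⁻⁶ = 2.80×10⁻⁵ T.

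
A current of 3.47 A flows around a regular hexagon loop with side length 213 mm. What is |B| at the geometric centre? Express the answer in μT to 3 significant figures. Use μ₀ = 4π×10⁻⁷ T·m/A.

B ≈ 11.3 μT

Each side is a finite straight segment at perpendicular distance d = a/(2 tan(π/6)) = 0.1845 m from the centre, with end-angles ±π/6.
One side contributes B₁ = (μ₀I/4πd)·2 sin(π/6) = 1.88×10⁻⁶ T.
All 6 sides add in the same direction: B = 6 × 1.88×10⁻⁶ = 1.13×10⁻⁵ T.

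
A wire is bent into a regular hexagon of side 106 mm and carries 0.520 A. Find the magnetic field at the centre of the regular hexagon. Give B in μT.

B ≈ 3.40 μT

Each side is a finite straight segment at perpendicular distance d = a/(2 tan(π/6)) = 0.0918 m from the centre, with end-angles ±π/6.
One side contributes B₁ = (μ₀I/4πd)·2 sin(π/6) = 5.66×10⁻⁷ T.
All 6 sides add in the same direction: B = 6 × 5.66×10⁻⁷ = 3.40×10⁻⁶ T.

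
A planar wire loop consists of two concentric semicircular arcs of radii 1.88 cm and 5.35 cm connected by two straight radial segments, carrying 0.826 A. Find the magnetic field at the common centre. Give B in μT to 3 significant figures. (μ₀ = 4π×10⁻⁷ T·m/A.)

The radial connectors point toward the centre, so dl × r̂ = 0 and they contribute nothing.
Each semicircle gives μ₀I/(4R): inner arc 1.38×10⁻⁵ T, outer arc 4.85×10⁻⁶ T.
The two arcs carry current in opposite angular senses, so their fields oppose: B = |1.38×10⁻⁵ − 4.85×10⁻⁶| = 8.95×10⁻⁶ T.

B ≈ 8.95 μT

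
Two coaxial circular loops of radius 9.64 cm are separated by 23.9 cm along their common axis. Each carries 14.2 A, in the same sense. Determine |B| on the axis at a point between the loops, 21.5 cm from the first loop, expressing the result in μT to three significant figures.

B ≈ 90.9 μT

Each loop contributes B = μ₀IR²/[2(R²+z²)^(3/2)] on the axis, with z measured from that loop.
Loop 1 (z = 0.215 m): B₁ = 6.34×10⁻⁶ T. Loop 2 (z = 0.024 m): B₂ = 8.46×10⁻⁵ T.
The fields add: B = B₁ + B₂ = 9.09×10⁻⁵ T.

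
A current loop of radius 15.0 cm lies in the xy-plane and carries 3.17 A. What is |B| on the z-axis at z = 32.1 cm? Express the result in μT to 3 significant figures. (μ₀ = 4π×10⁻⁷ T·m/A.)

On the axis of a circular loop, B = μ₀IR² / [2(R²+z²)^(3/2)].
R² + z² = (0.15)² + (0.321)² = 0.1255 m², and (R²+z²)^(3/2) = 4.45×10⁻² m³.
B = (4π×10⁻⁷ × 3.17 × 0.0225) / (2 × 4.45×10⁻²) = 1.01×10⁻⁶ T.

B ≈ 1.01 μT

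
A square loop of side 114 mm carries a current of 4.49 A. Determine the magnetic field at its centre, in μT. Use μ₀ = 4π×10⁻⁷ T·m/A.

Each side is a finite straight segment at perpendicular distance d = a/(2 tan(π/4)) = 0.057 m from the centre, with end-angles ±π/4.
One side contributes B₁ = (μ₀I/4πd)·2 sin(π/4) = 1.11×10⁻⁵ T.
All 4 sides add in the same direction: B = 4 × 1.11×10⁻⁵ = 4.46×10⁻⁵ T.

B ≈ 44.6 μT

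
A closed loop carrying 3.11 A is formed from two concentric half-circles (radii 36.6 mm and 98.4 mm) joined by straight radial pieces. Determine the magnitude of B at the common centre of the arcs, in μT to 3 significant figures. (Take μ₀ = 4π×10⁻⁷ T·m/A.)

B ≈ 16.8 μT

The radial connectors point toward the centre, so dl × r̂ = 0 and they contribute nothing.
Each semicircle gives μ₀I/(4R): inner arc 2.67×10⁻⁵ T, outer arc 9.93×10⁻⁶ T.
The two arcs carry current in opposite angular senses, so their fields oppose: B = |2.67×10⁻⁵ − 9.93×10⁻⁶| = 1.68×10⁻⁵ T.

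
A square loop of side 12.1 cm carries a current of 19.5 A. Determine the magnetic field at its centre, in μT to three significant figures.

B ≈ 182 μT

Each side is a finite straight segment at perpendicular distance d = a/(2 tan(π/4)) = 0.0605 m from the centre, with end-angles ±π/4.
One side contributes B₁ = (μ₀I/4πd)·2 sin(π/4) = 4.56×10⁻⁵ T.
All 4 sides add in the same direction: B = 4 × 4.56×10⁻⁵ = 1.82×10⁻⁴ T.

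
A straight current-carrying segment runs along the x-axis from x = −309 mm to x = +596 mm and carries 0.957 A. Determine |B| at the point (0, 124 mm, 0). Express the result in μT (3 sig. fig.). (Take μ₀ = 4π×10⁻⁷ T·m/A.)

For a finite straight segment, B = (μ₀I/4πd)(sinθ₁ + sinθ₂), where θ₁, θ₂ are the angles from the perpendicular to each end.
The perpendicular distance is d = 0.124 m; the end-offsets along the wire are a = 0.309 m and b = 0.596 m.
sinθ₁ = 0.309/√(0.309²+0.124²) = 0.9281; sinθ₂ = 0.596/√(0.596²+0.124²) = 0.9790.
B = (4π×10⁻⁷ × 0.957) / (4π × 0.124) × (0.9281 + 0.9790) = 1.47×10⁻⁶ T.

B ≈ 1.47 μT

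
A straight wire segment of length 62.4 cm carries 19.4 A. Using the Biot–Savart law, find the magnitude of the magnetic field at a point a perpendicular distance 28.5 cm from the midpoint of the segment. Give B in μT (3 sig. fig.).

For a finite straight segment, B = (μ₀I/4πd)(sinθ₁ + sinθ₂), where θ₁, θ₂ are the angles from the perpendicular to each end.
The perpendicular from the point meets the wire at its midpoint, so each end is L/2 = 0.312 m away along the wire.
sinθ₁ = 0.312/√(0.312²+0.285²) = 0.7383; sinθ₂ = 0.312/√(0.312²+0.285²) = 0.7383.
B = (4π×10⁻⁷ × 19.4) / (4π × 0.285) × (0.7383 + 0.7383) = 1.01×10⁻⁵ T.

B ≈ 10.1 μT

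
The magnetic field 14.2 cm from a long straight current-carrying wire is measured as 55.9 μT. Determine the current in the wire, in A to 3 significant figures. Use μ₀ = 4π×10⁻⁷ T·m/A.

For a long straight wire B = μ₀I/(2πd), so I = 2πdB/μ₀.
I = 2π × 0.142 × 5.59×10⁻⁵ / (4π×10⁻⁷) = 39.7 A.

I ≈ 39.7 A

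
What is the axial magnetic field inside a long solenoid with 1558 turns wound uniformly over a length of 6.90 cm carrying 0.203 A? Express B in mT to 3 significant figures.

Inside a long solenoid, B = μ₀nI with n = 2.258×10⁴ turns/m.
B = 4π×10⁻⁷ × 2.258×10⁴ × 0.203 = 5.76×10⁻³ T.

B ≈ 5.76 mT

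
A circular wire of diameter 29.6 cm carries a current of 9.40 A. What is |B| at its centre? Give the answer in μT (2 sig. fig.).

At the centre of a circular loop the Biot–Savart law gives B = μ₀I/(2R) (so R = 0.148 m).
B = (4π×10⁻⁷ × 9.40) / (2 × 0.148) = 3.99×10⁻⁵ T.

B ≈ 40 μT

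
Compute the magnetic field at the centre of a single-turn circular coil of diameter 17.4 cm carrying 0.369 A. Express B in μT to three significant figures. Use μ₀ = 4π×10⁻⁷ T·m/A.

At the centre of a circular loop the Biot–Savart law gives B = μ₀I/(2R) (so R = 0.087 m).
B = (4π×10⁻⁷ × 0.369) / (2 × 0.087) = 2.66×10⁻⁶ T.

B ≈ 2.66 μT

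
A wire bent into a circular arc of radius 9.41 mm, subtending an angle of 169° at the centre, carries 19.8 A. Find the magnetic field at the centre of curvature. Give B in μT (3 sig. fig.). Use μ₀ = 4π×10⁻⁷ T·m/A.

The Biot–Savart field of a circular arc at its centre is B = μ₀Iφ/(4πR), with φ = 2.95 rad.
B = (4π×10⁻⁷ × 19.8 × 2.95) / (4π × 0.00941) = 6.21×10⁻⁴ T.

B ≈ 621 μT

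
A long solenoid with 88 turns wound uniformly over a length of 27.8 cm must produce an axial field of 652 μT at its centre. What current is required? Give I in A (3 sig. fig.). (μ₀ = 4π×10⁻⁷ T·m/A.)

I ≈ 1.64 A

Inside a long solenoid B = μ₀nI with n = 316.5 m⁻¹, so I = B/(μ₀n).
I = 6.52×10⁻⁴ / (4π×10⁻⁷ × 316.5) = 1.64 A.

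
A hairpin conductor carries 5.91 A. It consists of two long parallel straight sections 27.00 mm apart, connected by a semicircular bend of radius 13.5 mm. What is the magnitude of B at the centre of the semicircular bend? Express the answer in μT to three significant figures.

B ≈ 225 μT

The semicircular arc contributes B_arc = μ₀I·π/(4πR) = μ₀I/(4R) = 1.38×10⁻⁴ T.
Each semi-infinite lead is at perpendicular distance R = 0.0135 m from the centre, with the perpendicular foot at its near end, so it contributes μ₀I/(4πR); both point the same way, together 8.76×10⁻⁵ T.
Arc and leads all point the same direction: B = 1.38×10⁻⁴ + 8.76×10⁻⁵ = 2.25×10⁻⁴ T.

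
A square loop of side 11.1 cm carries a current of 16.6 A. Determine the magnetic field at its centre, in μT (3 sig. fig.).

Each side is a finite straight segment at perpendicular distance d = a/(2 tan(π/4)) = 0.0555 m from the centre, with end-angles ±π/4.
One side contributes B₁ = (μ₀I/4πd)·2 sin(π/4) = 4.23×10⁻⁵ T.
All 4 sides add in the same direction: B = 4 × 4.23×10⁻⁵ = 1.69×10⁻⁴ T.

B ≈ 169 μT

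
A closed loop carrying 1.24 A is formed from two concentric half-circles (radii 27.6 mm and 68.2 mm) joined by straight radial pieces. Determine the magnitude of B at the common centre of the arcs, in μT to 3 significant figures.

The radial connectors point toward the centre, so dl × r̂ = 0 and they contribute nothing.
Each semicircle gives μ₀I/(4R): inner arc 1.41×10⁻⁵ T, outer arc 5.71×10⁻⁶ T.
The two arcs carry current in opposite angular senses, so their fields oppose: B = |1.41×10⁻⁵ − 5.71×10⁻⁶| = 8.40×10⁻⁶ T.

B ≈ 8.40 μT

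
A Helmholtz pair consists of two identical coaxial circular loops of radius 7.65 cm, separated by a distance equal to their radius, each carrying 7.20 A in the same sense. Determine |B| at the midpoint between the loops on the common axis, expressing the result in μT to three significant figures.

B ≈ 84.6 μT

Each loop contributes B = μ₀IR²/[2(R²+z²)^(3/2)] on the axis, with z measured from that loop.
Loop 1 (z = 0.03825 m): B₁ = 4.23×10⁻⁵ T. Loop 2 (z = 0.03825 m): B₂ = 4.23×10⁻⁵ T.
The fields add: B = B₁ + B₂ = 8.46×10⁻⁵ T.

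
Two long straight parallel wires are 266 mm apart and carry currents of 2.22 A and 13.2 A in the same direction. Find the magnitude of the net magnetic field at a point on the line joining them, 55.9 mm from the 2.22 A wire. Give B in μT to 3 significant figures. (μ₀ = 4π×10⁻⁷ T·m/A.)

B ≈ 4.62 μT

Each long wire gives B = μ₀I/(2πd). Distances are d₁ = 0.0559 m and d₂ = 0.2101 m.
B₁ = 7.94×10⁻⁶ T, B₂ = 1.26×10⁻⁵ T.
Between parallel currents the two contributions point in opposite directions, so they subtract. B = |B₁ − B₂| = |7.94×10⁻⁶ − 1.26×10⁻⁵| = 4.62×10⁻⁶ T.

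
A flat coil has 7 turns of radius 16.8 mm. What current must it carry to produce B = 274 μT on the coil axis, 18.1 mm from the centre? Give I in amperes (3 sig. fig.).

For an N-turn coil, B = Nμ₀IR²/[2(R²+z²)^(3/2)] with R = 0.0168 m, z = 0.0181 m, so I = 2B(R²+z²)^(3/2)/(Nμ₀R²) = 2 × 2.74×10⁻⁴ × 1.51×10⁻⁵ / (7 × 4π×10⁻⁷ × 0.0002822) = 3.32 A.

I ≈ 3.32 A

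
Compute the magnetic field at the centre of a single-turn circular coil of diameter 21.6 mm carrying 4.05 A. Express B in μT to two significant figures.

At the centre of a circular loop the Biot–Savart law gives B = μ₀I/(2R) (so R = 0.0108 m).
B = (4π×10⁻⁷ × 4.05) / (2 × 0.0108) = 2.36×10⁻⁴ T.

B ≈ 240 μT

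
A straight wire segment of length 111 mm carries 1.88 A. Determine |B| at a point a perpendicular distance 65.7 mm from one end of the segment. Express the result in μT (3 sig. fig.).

For a finite straight segment, B = (μ₀I/4πd)(sinθ₁ + sinθ₂), where θ₁, θ₂ are the angles from the perpendicular to each end.
The perpendicular foot is at one end, so the two end-offsets along the wire are 0 and L = 0.111 m.
sinθ₁ = 0/√(0²+0.0657²) = 0.0000; sinθ₂ = 0.111/√(0.111²+0.0657²) = 0.8606.
B = (4π×10⁻⁷ × 1.88) / (4π × 0.0657) × (0.0000 + 0.8606) = 2.46×10⁻⁶ T.

B ≈ 2.46 μT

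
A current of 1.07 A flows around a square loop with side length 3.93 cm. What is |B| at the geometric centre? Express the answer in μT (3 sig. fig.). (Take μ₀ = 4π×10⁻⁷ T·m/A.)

Each side is a finite straight segment at perpendicular distance d = a/(2 tan(π/4)) = 0.01965 m from the centre, with end-angles ±π/4.
One side contributes B₁ = (μ₀I/4πd)·2 sin(π/4) = 7.70×10⁻⁶ T.
All 4 sides add in the same direction: B = 4 × 7.70×10⁻⁶ = 3.08×10⁻⁵ T.

B ≈ 30.8 μT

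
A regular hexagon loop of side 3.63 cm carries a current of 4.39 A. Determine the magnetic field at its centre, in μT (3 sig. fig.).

B ≈ 83.8 μT

Each side is a finite straight segment at perpendicular distance d = a/(2 tan(π/6)) = 0.03144 m from the centre, with end-angles ±π/6.
One side contributes B₁ = (μ₀I/4πd)·2 sin(π/6) = 1.40×10⁻⁵ T.
All 6 sides add in the same direction: B = 6 × 1.40×10⁻⁵ = 8.38×10⁻⁵ T.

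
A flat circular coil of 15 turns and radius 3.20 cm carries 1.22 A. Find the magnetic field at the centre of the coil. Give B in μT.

For an N-turn flat coil, B = Nμ₀I/(2R) with R = 0.032 m.
B = 15 × 2.40×10⁻⁵ T = 3.59×10⁻⁴ T.

B ≈ 359 μT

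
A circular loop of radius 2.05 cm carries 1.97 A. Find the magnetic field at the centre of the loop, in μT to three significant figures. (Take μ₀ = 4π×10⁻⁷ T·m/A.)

B ≈ 60.4 μT

At the centre of a circular loop the Biot–Savart law gives B = μ₀I/(2R).
B = (4π×10⁻⁷ × 1.97) / (2 × 0.0205) = 6.04×10⁻⁵ T.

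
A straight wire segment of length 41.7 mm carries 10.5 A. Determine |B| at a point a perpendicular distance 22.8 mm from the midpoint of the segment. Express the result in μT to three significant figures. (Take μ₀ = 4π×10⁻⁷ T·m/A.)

B ≈ 62.2 μT

For a finite straight segment, B = (μ₀I/4πd)(sinθ₁ + sinθ₂), where θ₁, θ₂ are the angles from the perpendicular to each end.
The perpendicular from the point meets the wire at its midpoint, so each end is L/2 = 0.02085 m away along the wire.
sinθ₁ = 0.02085/√(0.02085²+0.0228²) = 0.6748; sinθ₂ = 0.02085/√(0.02085²+0.0228²) = 0.6748.
B = (4π×10⁻⁷ × 10.5) / (4π × 0.0228) × (0.6748 + 0.6748) = 6.22×10⁻⁵ T.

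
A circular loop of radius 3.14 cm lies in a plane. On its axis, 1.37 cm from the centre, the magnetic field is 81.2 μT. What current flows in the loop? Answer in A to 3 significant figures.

On the axis of a loop, B = μ₀IR²/[2(R²+z²)^(3/2)], so I = 2B(R²+z²)^(3/2)/(μ₀R²).
R² + z² = 0.000986 + 0.0001877 = 0.001174 m²; raised to 3/2 gives 4.02×10⁻⁵ m³.
I = 2 × 8.12×10⁻⁵ × 4.02×10⁻⁵ / (1.26×10⁻⁶ × 0.000986) = 5.27 A.

I ≈ 5.27 A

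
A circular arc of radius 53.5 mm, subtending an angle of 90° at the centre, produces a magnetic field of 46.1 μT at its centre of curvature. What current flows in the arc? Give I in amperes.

I ≈ 15.7 A

For a circular arc, B = μ₀Iφ/(4πR) with φ in radians; here φ = 1.571 rad.
So I = 4πRB/(μ₀φ) = 4π × 0.0535 × 4.61×10⁻⁵ / (4π×10⁻⁷ × 1.571) = 15.7 A.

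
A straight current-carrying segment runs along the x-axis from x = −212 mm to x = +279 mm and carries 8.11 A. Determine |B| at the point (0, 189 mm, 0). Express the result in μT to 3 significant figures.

B ≈ 6.76 μT

For a finite straight segment, B = (μ₀I/4πd)(sinθ₁ + sinθ₂), where θ₁, θ₂ are the angles from the perpendicular to each end.
The perpendicular distance is d = 0.189 m; the end-offsets along the wire are a = 0.212 m and b = 0.279 m.
sinθ₁ = 0.212/√(0.212²+0.189²) = 0.7464; sinθ₂ = 0.279/√(0.279²+0.189²) = 0.8279.
B = (4π×10⁻⁷ × 8.11) / (4π × 0.189) × (0.7464 + 0.8279) = 6.76×10⁻⁶ T.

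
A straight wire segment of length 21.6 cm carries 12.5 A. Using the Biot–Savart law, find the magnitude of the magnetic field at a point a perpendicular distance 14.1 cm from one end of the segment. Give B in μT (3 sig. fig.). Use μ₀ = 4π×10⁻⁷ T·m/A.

For a finite straight segment, B = (μ₀I/4πd)(sinθ₁ + sinθ₂), where θ₁, θ₂ are the angles from the perpendicular to each end.
The perpendicular foot is at one end, so the two end-offsets along the wire are 0 and L = 0.216 m.
sinθ₁ = 0/√(0²+0.141²) = 0.0000; sinθ₂ = 0.216/√(0.216²+0.141²) = 0.8374.
B = (4π×10⁻⁷ × 12.5) / (4π × 0.141) × (0.0000 + 0.8374) = 7.42×10⁻⁶ T.

B ≈ 7.42 μT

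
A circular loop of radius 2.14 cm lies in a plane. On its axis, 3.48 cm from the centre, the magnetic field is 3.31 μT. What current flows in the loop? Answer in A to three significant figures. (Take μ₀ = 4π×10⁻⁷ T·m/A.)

I ≈ 0.784 A

On the axis of a loop, B = μ₀IR²/[2(R²+z²)^(3/2)], so I = 2B(R²+z²)^(3/2)/(μ₀R²).
R² + z² = 0.000458 + 0.001211 = 0.001669 m²; raised to 3/2 gives 6.82×10⁻⁵ m³.
I = 2 × 3.31×10⁻⁶ × 6.82×10⁻⁵ / (1.26×10⁻⁶ × 0.000458) = 0.784 A.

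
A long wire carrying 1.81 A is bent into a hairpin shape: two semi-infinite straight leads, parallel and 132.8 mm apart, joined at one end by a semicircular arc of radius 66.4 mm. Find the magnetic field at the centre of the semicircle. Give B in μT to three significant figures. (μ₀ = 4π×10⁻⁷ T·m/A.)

B ≈ 14.0 μT

The semicircular arc contributes B_arc = μ₀I·π/(4πR) = μ₀I/(4R) = 8.56×10⁻⁶ T.
Each semi-infinite lead is at perpendicular distance R = 0.0664 m from the centre, with the perpendicular foot at its near end, so it contributes μ₀I/(4πR); both point the same way, together 5.45×10⁻⁶ T.
Arc and leads all point the same direction: B = 8.56×10⁻⁶ + 5.45×10⁻⁶ = 1.40×10⁻⁵ T.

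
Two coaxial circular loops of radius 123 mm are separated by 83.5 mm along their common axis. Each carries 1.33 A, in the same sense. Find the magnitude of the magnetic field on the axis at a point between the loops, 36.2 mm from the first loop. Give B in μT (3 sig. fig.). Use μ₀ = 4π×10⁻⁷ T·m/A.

Each loop contributes B = μ₀IR²/[2(R²+z²)^(3/2)] on the axis, with z measured from that loop.
Loop 1 (z = 0.0362 m): B₁ = 6.00×10⁻⁶ T. Loop 2 (z = 0.0473 m): B₂ = 5.52×10⁻⁶ T.
The fields add: B = B₁ + B₂ = 1.15×10⁻⁵ T.

B ≈ 11.5 μT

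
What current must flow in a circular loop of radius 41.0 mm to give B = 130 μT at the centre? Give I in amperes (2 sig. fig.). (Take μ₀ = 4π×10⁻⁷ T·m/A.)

At the centre of a circular loop B = μ₀I/(2R), so I = 2RB/μ₀.
With R = 0.041 m, I = 2 × 0.041 × 1.30×10⁻⁴ / (4π×10⁻⁷) = 8.48 A.

I ≈ 8.5 A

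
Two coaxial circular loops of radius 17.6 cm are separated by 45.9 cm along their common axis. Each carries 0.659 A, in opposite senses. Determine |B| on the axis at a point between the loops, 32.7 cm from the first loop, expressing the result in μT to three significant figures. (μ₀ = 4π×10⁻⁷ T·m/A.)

B ≈ 0.954 μT

Each loop contributes B = μ₀IR²/[2(R²+z²)^(3/2)] on the axis, with z measured from that loop.
Loop 1 (z = 0.327 m): B₁ = 2.50×10⁻⁷ T. Loop 2 (z = 0.132 m): B₂ = 1.20×10⁻⁶ T.
The fields oppose: B = |B₁ − B₂| = 9.54×10⁻⁷ T.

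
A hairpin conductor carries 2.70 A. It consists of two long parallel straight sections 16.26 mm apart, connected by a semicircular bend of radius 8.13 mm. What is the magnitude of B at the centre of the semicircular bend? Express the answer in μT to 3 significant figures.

The semicircular arc contributes B_arc = μ₀I·π/(4πR) = μ₀I/(4R) = 1.04×10⁻⁴ T.
Each semi-infinite lead is at perpendicular distance R = 0.00813 m from the centre, with the perpendicular foot at its near end, so it contributes μ₀I/(4πR); both point the same way, together 6.64×10⁻⁵ T.
Arc and leads all point the same direction: B = 1.04×10⁻⁴ + 6.64×10⁻⁵ = 1.71×10⁻⁴ T.

B ≈ 171 μT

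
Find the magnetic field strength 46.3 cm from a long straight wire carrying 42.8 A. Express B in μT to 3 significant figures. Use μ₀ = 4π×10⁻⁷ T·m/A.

For an infinitely long straight wire, B = μ₀I/(2πd).
B = (4π×10⁻⁷ × 42.8) / (2π × 0.463) = 1.85×10⁻⁵ T.

B ≈ 18.5 μT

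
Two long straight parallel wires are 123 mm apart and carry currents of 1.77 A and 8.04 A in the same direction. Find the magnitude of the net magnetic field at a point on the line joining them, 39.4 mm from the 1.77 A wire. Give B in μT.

B ≈ 10.2 μT

Each long wire gives B = μ₀I/(2πd). Distances are d₁ = 0.0394 m and d₂ = 0.0836 m.
B₁ = 8.98×10⁻⁶ T, B₂ = 1.92×10⁻⁵ T.
Between parallel currents the two contributions point in opposite directions, so they subtract. B = |B₁ − B₂| = |8.98×10⁻⁶ − 1.92×10⁻⁵| = 1.02×10⁻⁵ T.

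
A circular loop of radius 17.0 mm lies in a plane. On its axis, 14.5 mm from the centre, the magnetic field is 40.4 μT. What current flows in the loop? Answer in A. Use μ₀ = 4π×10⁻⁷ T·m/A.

On the axis of a loop, B = μ₀IR²/[2(R²+z²)^(3/2)], so I = 2B(R²+z²)^(3/2)/(μ₀R²).
R² + z² = 0.000289 + 0.0002103 = 0.0004993 m²; raised to 3/2 gives 1.12×10⁻⁵ m³.
I = 2 × 4.04×10⁻⁵ × 1.12×10⁻⁵ / (1.26×10⁻⁶ × 0.000289) = 2.48 A.

I ≈ 2.48 A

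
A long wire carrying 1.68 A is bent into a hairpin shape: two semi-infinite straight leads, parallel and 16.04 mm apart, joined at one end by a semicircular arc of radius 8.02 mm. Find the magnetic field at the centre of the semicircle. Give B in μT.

The semicircular arc contributes B_arc = μ₀I·π/(4πR) = μ₀I/(4R) = 6.58×10⁻⁵ T.
Each semi-infinite lead is at perpendicular distance R = 0.00802 m from the centre, with the perpendicular foot at its near end, so it contributes μ₀I/(4πR); both point the same way, together 4.19×10⁻⁵ T.
Arc and leads all point the same direction: B = 6.58×10⁻⁵ + 4.19×10⁻⁵ = 1.08×10⁻⁴ T.

B ≈ 108 μT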